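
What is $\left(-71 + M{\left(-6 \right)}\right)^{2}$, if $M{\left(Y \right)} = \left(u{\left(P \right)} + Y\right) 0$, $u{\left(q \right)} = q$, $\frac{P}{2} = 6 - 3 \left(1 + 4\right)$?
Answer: $5041$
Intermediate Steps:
$P = -18$ ($P = 2 \left(6 - 3 \left(1 + 4\right)\right) = 2 \left(6 - 15\right) = 2 \left(-9\right) = -18$)
$M{\left(Y \right)} = 0$ ($M{\left(Y \right)} = \left(-18 + Y\right) 0 = 0$)
$\left(-71 + M{\left(-6 \right)}\right)^{2} = \left(-71 + 0\right)^{2} = \left(-71\right)^{2} = 5041$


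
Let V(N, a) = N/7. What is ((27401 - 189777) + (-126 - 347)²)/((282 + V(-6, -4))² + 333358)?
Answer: 3006297/20207566 ≈ 0.14877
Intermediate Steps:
V(N, a) = N/7 (V(N, a) = N*(⅐) = N/7)
((27401 - 189777) + (-126 - 347)²)/((282 + V(-6, -4))² + 333358) = ((27401 - 189777) + (-126 - 347)²)/((282 + (⅐)*(-6))² + 333358) = (-162376 + (-473)²)/((282 - 6/7)² + 333358) = (-162376 + 223729)/((1968/7)² + 333358) = 61353/(3873024/49 + 333358) = 61353/(20207566/49) = 61353*(49/20207566) = 3006297/20207566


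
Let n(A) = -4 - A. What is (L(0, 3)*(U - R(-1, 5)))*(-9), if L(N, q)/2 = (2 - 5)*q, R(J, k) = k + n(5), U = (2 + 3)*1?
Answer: 1458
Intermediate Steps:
U = 5 (U = 5*1 = 5)
R(J, k) = -9 + k (R(J, k) = k + (-4 - 1*5) = k + (-4 - 5) = k - 9 = -9 + k)
L(N, q) = -6*q (L(N, q) = 2*((2 - 5)*q) = 2*(-3*q) = -6*q)
(L(0, 3)*(U - R(-1, 5)))*(-9) = ((-6*3)*(5 - (-9 + 5)))*(-9) = -18*(5 - 1*(-4))*(-9) = -18*(5 + 4)*(-9) = -18*9*(-9) = -162*(-9) = 1458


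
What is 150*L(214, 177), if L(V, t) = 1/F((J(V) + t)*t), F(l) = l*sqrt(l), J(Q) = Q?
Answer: 50*sqrt(69207)/1596536283 ≈ 8.2388e-6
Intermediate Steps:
F(l) = l**(3/2)
L(V, t) = (t*(V + t))**(-3/2) (L(V, t) = 1/(((V + t)*t)**(3/2)) = 1/((t*(V + t))**(3/2)) = (t*(V + t))**(-3/2))
150*L(214, 177) = 150/(177*(214 + 177))**(3/2) = 150/(177*391)**(3/2) = 150/69207**(3/2) = 150*(sqrt(69207)/4789608849) = 50*sqrt(69207)/1596536283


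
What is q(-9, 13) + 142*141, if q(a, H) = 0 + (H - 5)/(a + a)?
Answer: 180194/9 ≈ 20022.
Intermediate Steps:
q(a, H) = (-5 + H)/(2*a) (q(a, H) = 0 + (-5 + H)/((2*a)) = 0 + (-5 + H)*(1/(2*a)) = 0 + (-5 + H)/(2*a) = (-5 + H)/(2*a))
q(-9, 13) + 142*141 = (½)*(-5 + 13)/(-9) + 142*141 = (½)*(-⅑)*8 + 20022 = -4/9 + 20022 = 180194/9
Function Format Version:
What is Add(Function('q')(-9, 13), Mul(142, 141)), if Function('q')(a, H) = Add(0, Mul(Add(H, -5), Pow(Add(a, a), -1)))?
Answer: Rational(180194, 9) ≈ 20022.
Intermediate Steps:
Function('q')(a, H) = Mul(Rational(1, 2), Pow(a, -1), Add(-5, H)) (Function('q')(a, H) = Add(0, Mul(Add(-5, H), Pow(Mul(2, a), -1))) = Add(0, Mul(Add(-5, H), Mul(Rational(1, 2), Pow(a, -1)))) = Add(0, Mul(Rational(1, 2), Pow(a, -1), Add(-5, H))) = Mul(Rational(1, 2), Pow(a, -1), Add(-5, H)))
Add(Function('q')(-9, 13), Mul(142, 141)) = Add(Mul(Rational(1, 2), Pow(-9, -1), Add(-5, 13)), Mul(142, 141)) = Add(Mul(Rational(1, 2), Rational(-1, 9), 8), 20022) = Add(Rational(-4, 9), 20022) = Rational(180194, 9)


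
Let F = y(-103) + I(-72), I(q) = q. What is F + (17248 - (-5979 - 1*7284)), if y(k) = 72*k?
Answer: 23023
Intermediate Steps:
F = -7488 (F = 72*(-103) - 72 = -7416 - 72 = -7488)
F + (17248 - (-5979 - 1*7284)) = -7488 + (17248 - (-5979 - 1*7284)) = -7488 + (17248 - (-5979 - 7284)) = -7488 + (17248 - 1*(-13263)) = -7488 + (17248 + 13263) = -7488 + 30511 = 23023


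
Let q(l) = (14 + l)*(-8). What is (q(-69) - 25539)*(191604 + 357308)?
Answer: -13777142288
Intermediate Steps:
q(l) = -112 - 8*l
(q(-69) - 25539)*(191604 + 357308) = ((-112 - 8*(-69)) - 25539)*(191604 + 357308) = ((-112 + 552) - 25539)*548912 = (440 - 25539)*548912 = -25099*548912 = -13777142288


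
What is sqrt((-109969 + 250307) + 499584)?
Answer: sqrt(639922) ≈ 799.95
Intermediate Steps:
sqrt((-109969 + 250307) + 499584) = sqrt(140338 + 499584) = sqrt(639922)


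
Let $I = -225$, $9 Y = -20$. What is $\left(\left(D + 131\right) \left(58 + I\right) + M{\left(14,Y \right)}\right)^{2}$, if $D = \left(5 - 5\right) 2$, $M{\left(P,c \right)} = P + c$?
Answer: $\frac{38725123369}{81} \approx 4.7809 \cdot 10^{8}$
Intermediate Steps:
$Y = - \frac{20}{9}$ ($Y = \frac{1}{9} \left(-20\right) = - \frac{20}{9} \approx -2.2222$)
$D = 0$ ($D = 0 \cdot 2 = 0$)
$\left(\left(D + 131\right) \left(58 + I\right) + M{\left(14,Y \right)}\right)^{2} = \left(\left(0 + 131\right) \left(58 - 225\right) + \left(14 - \frac{20}{9}\right)\right)^{2} = \left(131 \left(-167\right) + \frac{106}{9}\right)^{2} = \left(-21877 + \frac{106}{9}\right)^{2} = \left(- \frac{196787}{9}\right)^{2} = \frac{38725123369}{81}$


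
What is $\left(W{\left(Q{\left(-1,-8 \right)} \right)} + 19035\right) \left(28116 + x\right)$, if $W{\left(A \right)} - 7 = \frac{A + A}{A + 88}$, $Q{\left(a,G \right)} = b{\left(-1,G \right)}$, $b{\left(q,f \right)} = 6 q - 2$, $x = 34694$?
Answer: $1196015458$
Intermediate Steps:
$b{\left(q,f \right)} = -2 + 6 q$
$Q{\left(a,G \right)} = -8$ ($Q{\left(a,G \right)} = -2 + 6 \left(-1\right) = -2 - 6 = -8$)
$W{\left(A \right)} = 7 + \frac{2 A}{88 + A}$ ($W{\left(A \right)} = 7 + \frac{A + A}{A + 88} = 7 + \frac{2 A}{88 + A}$)
$\left(W{\left(Q{\left(-1,-8 \right)} \right)} + 19035\right) \left(28116 + x\right) = \left(\frac{616 + 9 \left(-8\right)}{88 - 8} + 19035\right) \left(28116 + 34694\right) = \left(\frac{616 - 72}{80} + 19035\right) 62810 = \left(\frac{1}{80} \cdot 544 + 19035\right) 62810 = \left(\frac{34}{5} + 19035\right) 62810 = \frac{95209}{5} \cdot 62810 = 1196015458$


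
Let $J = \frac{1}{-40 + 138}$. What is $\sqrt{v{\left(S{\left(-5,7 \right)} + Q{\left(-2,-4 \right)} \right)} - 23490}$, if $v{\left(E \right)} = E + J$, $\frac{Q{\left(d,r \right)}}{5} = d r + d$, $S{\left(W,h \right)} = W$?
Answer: $\frac{47 i \sqrt{2082}}{14} \approx 153.18 i$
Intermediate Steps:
$J = \frac{1}{98} \approx 0.010204$
$Q{\left(d,r \right)} = 5 d + 5 d r$ ($Q{\left(d,r \right)} = 5 \left(d r + d\right) = 5 \left(d + d r\right) = 5 d + 5 d r$)
$v{\left(E \right)} = \frac{1}{98} + E$ ($v{\left(E \right)} = E + \frac{1}{98} = \frac{1}{98} + E$)
$\sqrt{v{\left(S{\left(-5,7 \right)} + Q{\left(-2,-4 \right)} \right)} - 23490} = \sqrt{\left(\frac{1}{98} - \left(5 + 10 \left(1 - 4\right)\right)\right) - 23490} = \sqrt{\left(\frac{1}{98} - \left(5 + 10 \left(-3\right)\right)\right) - 23490} = \sqrt{\left(\frac{1}{98} + \left(-5 + 30\right)\right) - 23490} = \sqrt{\left(\frac{1}{98} + 25\right) - 23490} = \sqrt{\frac{2451}{98} - 23490} = \sqrt{- \frac{2299569}{98}} = \frac{47 i \sqrt{2082}}{14}$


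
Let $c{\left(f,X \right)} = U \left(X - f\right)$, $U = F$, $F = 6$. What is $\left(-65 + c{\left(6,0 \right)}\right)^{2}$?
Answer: $10201$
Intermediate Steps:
$U = 6$
$c{\left(f,X \right)} = - 6 f + 6 X$ ($c{\left(f,X \right)} = 6 \left(X - f\right) = - 6 f + 6 X$)
$\left(-65 + c{\left(6,0 \right)}\right)^{2} = \left(-65 + \left(\left(-6\right) 6 + 6 \cdot 0\right)\right)^{2} = \left(-65 + \left(-36 + 0\right)\right)^{2} = \left(-65 - 36\right)^{2} = \left(-101\right)^{2} = 10201$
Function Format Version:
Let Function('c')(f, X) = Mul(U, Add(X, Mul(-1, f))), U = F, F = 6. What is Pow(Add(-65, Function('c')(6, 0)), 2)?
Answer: 10201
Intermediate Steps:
U = 6
Function('c')(f, X) = Add(Mul(-6, f), Mul(6, X)) (Function('c')(f, X) = Mul(6, Add(X, Mul(-1, f))) = Add(Mul(-6, f), Mul(6, X)))
Pow(Add(-65, Function('c')(6, 0)), 2) = Pow(Add(-65, Add(Mul(-6, 6), Mul(6, 0))), 2) = Pow(Add(-65, Add(-36, 0)), 2) = Pow(Add(-65, -36), 2) = Pow(-101, 2) = 10201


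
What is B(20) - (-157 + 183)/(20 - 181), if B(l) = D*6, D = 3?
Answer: 2924/161 ≈ 18.161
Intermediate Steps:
B(l) = 18 (B(l) = 3*6 = 18)
B(20) - (-157 + 183)/(20 - 181) = 18 - (-157 + 183)/(20 - 181) = 18 - 26/(-161) = 18 - 26*(-1)/161 = 18 - 1*(-26/161) = 18 + 26/161 = 2924/161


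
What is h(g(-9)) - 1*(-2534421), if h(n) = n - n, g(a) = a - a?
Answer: 2534421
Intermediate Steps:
g(a) = 0
h(n) = 0
h(g(-9)) - 1*(-2534421) = 0 - 1*(-2534421) = 0 + 2534421 = 2534421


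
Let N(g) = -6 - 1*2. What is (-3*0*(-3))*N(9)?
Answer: 0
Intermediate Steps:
N(g) = -8 (N(g) = -6 - 2 = -8)
(-3*0*(-3))*N(9) = (-3*0*(-3))*(-8) = (0*(-3))*(-8) = 0*(-8) = 0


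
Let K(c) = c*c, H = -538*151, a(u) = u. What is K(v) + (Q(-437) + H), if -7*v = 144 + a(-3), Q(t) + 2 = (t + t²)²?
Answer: 1778815747297/49 ≈ 3.6302e+10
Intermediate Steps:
Q(t) = -2 + (t + t²)²
H = -81238
v = -141/7 (v = -(144 - 3)/7 = -⅐*141 = -141/7 ≈ -20.143)
K(c) = c²
K(v) + (Q(-437) + H) = (-141/7)² + ((-2 + (-437)²*(1 - 437)²) - 81238) = 19881/49 + ((-2 + 190969*(-436)²) - 81238) = 19881/49 + ((-2 + 190969*190096) - 81238) = 19881/49 + ((-2 + 36302443024) - 81238) = 19881/49 + (36302443022 - 81238) = 19881/49 + 36302361784 = 1778815747297/49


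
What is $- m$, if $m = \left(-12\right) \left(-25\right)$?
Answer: $-300$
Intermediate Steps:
$m = 300$
$- m = \left(-1\right) 300 = -300$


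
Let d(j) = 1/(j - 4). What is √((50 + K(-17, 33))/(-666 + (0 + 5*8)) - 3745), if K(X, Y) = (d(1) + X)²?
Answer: I*√3302538746/939 ≈ 61.201*I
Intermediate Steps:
d(j) = 1/(-4 + j)
K(X, Y) = (-⅓ + X)² (K(X, Y) = (1/(-4 + 1) + X)² = (1/(-3) + X)² = (-⅓ + X)²)
√((50 + K(-17, 33))/(-666 + (0 + 5*8)) - 3745) = √((50 + (-1 + 3*(-17))²/9)/(-666 + (0 + 5*8)) - 3745) = √((50 + (-1 - 51)²/9)/(-666 + (0 + 40)) - 3745) = √((50 + (⅑)*(-52)²)/(-666 + 40) - 3745) = √((50 + (⅑)*2704)/(-626) - 3745) = √((50 + 2704/9)*(-1/626) - 3745) = √((3154/9)*(-1/626) - 3745) = √(-1577/2817 - 3745) = √(-10551242/2817) = I*√3302538746/939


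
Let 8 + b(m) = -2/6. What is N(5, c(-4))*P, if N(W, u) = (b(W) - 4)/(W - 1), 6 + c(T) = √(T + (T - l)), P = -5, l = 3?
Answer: 185/12 ≈ 15.417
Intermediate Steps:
b(m) = -25/3 (b(m) = -8 - 2/6 = -8 - 2*⅙ = -8 - ⅓ = -25/3)
c(T) = -6 + √(-3 + 2*T) (c(T) = -6 + √(T + (T - 1*3)) = -6 + √(T + (T - 3)) = -6 + √(T + (-3 + T)) = -6 + √(-3 + 2*T))
N(W, u) = -37/(3*(-1 + W)) (N(W, u) = (-25/3 - 4)/(W - 1) = -37/(3*(-1 + W)))
N(5, c(-4))*P = -37/(-3 + 3*5)*(-5) = -37/(-3 + 15)*(-5) = -37/12*(-5) = 185/12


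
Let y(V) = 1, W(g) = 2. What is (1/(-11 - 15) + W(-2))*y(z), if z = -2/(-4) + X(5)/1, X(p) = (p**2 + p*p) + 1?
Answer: 51/26 ≈ 1.9615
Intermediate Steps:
X(p) = 1 + 2*p**2 (X(p) = (p**2 + p**2) + 1 = 2*p**2 + 1 = 1 + 2*p**2)
z = 103/2 (z = -2/(-4) + (1 + 2*5**2)/1 = -2*(-1/4) + (1 + 2*25)*1 = 1/2 + (1 + 50)*1 = 1/2 + 51*1 = 1/2 + 51 = 103/2 ≈ 51.500)
(1/(-11 - 15) + W(-2))*y(z) = (1/(-11 - 15) + 2)*1 = (1/(-26) + 2)*1 = (-1/26 + 2)*1 = (51/26)*1 = 51/26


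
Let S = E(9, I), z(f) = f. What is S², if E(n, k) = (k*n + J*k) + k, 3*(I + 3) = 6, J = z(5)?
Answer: 225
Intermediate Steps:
J = 5
I = -1 (I = -3 + (⅓)*6 = -3 + 2 = -1)
E(n, k) = 6*k + k*n (E(n, k) = (k*n + 5*k) + k = (5*k + k*n) + k = 6*k + k*n)
S = -15 (S = -(6 + 9) = -1*15 = -15)
S² = (-15)² = 225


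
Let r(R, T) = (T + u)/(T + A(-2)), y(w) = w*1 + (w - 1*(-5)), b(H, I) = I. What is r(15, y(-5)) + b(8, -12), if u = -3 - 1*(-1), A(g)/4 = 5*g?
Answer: -533/45 ≈ -11.844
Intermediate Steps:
A(g) = 20*g (A(g) = 4*(5*g) = 20*g)
u = -2 (u = -3 + 1 = -2)
y(w) = 5 + 2*w (y(w) = w + (w + 5) = w + (5 + w) = 5 + 2*w)
r(R, T) = (-2 + T)/(-40 + T) (r(R, T) = (T - 2)/(T + 20*(-2)) = (-2 + T)/(T - 40) = (-2 + T)/(-40 + T))
r(15, y(-5)) + b(8, -12) = (-2 + (5 + 2*(-5)))/(-40 + (5 + 2*(-5))) - 12 = (-2 + (5 - 10))/(-40 + (5 - 10)) - 12 = (-2 - 5)/(-40 - 5) - 12 = -7/(-45) - 12 = -1/45*(-7) - 12 = 7/45 - 12 = -533/45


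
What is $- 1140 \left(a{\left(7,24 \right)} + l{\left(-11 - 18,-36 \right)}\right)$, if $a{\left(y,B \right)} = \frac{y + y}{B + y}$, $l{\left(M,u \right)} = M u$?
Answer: $- \frac{36910920}{31} \approx -1.1907 \cdot 10^{6}$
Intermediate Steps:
$a{\left(y,B \right)} = \frac{2 y}{B + y}$
$- 1140 \left(a{\left(7,24 \right)} + l{\left(-11 - 18,-36 \right)}\right) = - 1140 \left(2 \cdot 7 \frac{1}{24 + 7} + \left(-11 - 18\right) \left(-36\right)\right) = - 1140 \left(2 \cdot 7 \cdot \frac{1}{31} + \left(-11 - 18\right) \left(-36\right)\right) = - 1140 \left(2 \cdot 7 \cdot \frac{1}{31} - -1044\right) = - 1140 \left(\frac{14}{31} + 1044\right) = \left(-1140\right) \frac{32378}{31} = - \frac{36910920}{31}$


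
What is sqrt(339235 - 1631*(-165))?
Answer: 115*sqrt(46) ≈ 779.97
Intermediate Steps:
sqrt(339235 - 1631*(-165)) = sqrt(339235 + 269115) = sqrt(608350) = 115*sqrt(46)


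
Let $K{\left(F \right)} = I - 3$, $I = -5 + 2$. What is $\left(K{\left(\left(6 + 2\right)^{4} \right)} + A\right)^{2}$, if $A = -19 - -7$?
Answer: $324$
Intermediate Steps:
$A = -12$ ($A = -19 + 7 = -12$)
$I = -3$
$K{\left(F \right)} = -6$ ($K{\left(F \right)} = -3 - 3 = -6$)
$\left(K{\left(\left(6 + 2\right)^{4} \right)} + A\right)^{2} = \left(-6 - 12\right)^{2} = \left(-18\right)^{2} = 324$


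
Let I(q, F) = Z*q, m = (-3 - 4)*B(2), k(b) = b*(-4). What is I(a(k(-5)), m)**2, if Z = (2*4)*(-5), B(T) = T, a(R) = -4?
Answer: 25600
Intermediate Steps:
k(b) = -4*b
Z = -40 (Z = 8*(-5) = -40)
m = -14 (m = (-3 - 4)*2 = -7*2 = -14)
I(q, F) = -40*q
I(a(k(-5)), m)**2 = (-40*(-4))**2 = 160**2 = 25600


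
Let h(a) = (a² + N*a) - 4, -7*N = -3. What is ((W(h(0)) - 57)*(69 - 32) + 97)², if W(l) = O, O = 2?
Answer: 3755844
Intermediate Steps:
N = 3/7 (N = -⅐*(-3) = 3/7 ≈ 0.42857)
h(a) = -4 + a² + 3*a/7 (h(a) = (a² + 3*a/7) - 4 = -4 + a² + 3*a/7)
W(l) = 2
((W(h(0)) - 57)*(69 - 32) + 97)² = ((2 - 57)*(69 - 32) + 97)² = (-55*37 + 97)² = (-2035 + 97)² = (-1938)² = 3755844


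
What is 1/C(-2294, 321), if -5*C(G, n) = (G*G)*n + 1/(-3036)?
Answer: -3036/1025707715683 ≈ -2.9599e-9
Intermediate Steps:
C(G, n) = 1/15180 - n*G²/5 (C(G, n) = -((G*G)*n + 1/(-3036))/5 = -(G²*n - 1/3036)/5 = -(n*G² - 1/3036)/5 = -(-1/3036 + n*G²)/5 = 1/15180 - n*G²/5)
1/C(-2294, 321) = 1/(1/15180 - ⅕*321*(-2294)²) = 1/(1/15180 - ⅕*321*5262436) = 1/(1/15180 - 1689241956/5) = 1/(-1025707715683/3036) = -3036/1025707715683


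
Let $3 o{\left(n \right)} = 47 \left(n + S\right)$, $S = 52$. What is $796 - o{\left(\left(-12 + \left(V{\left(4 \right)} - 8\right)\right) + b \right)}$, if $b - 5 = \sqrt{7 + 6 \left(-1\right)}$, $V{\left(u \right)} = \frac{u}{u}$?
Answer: $185$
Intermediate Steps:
$V{\left(u \right)} = 1$
$b = 6$ ($b = 5 + \sqrt{7 + 6 \left(-1\right)} = 5 + \sqrt{7 - 6} = 5 + \sqrt{1} = 5 + 1 = 6$)
$o{\left(n \right)} = \frac{2444}{3} + \frac{47 n}{3}$ ($o{\left(n \right)} = \frac{47 \left(n + 52\right)}{3} = \frac{47 \left(52 + n\right)}{3} = \frac{2444 + 47 n}{3} = \frac{2444}{3} + \frac{47 n}{3}$)
$796 - o{\left(\left(-12 + \left(V{\left(4 \right)} - 8\right)\right) + b \right)} = 796 - \left(\frac{2444}{3} + \frac{47 \left(\left(-12 + \left(1 - 8\right)\right) + 6\right)}{3}\right) = 796 - \left(\frac{2444}{3} + \frac{47 \left(\left(-12 - 7\right) + 6\right)}{3}\right) = 796 - \left(\frac{2444}{3} + \frac{47 \left(-19 + 6\right)}{3}\right) = 796 - \left(\frac{2444}{3} + \frac{47}{3} \left(-13\right)\right) = 796 - \left(\frac{2444}{3} - \frac{611}{3}\right) = 796 - 611 = 185$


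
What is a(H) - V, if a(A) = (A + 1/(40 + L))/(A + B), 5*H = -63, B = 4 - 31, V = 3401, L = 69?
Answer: -36696760/10791 ≈ -3400.7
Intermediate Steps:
B = -27
H = -63/5 (H = (⅕)*(-63) = -63/5 ≈ -12.600)
a(A) = (1/109 + A)/(-27 + A) (a(A) = (A + 1/(40 + 69))/(A - 27) = (A + 1/109)/(-27 + A) = (1/109 + A)/(-27 + A))
a(H) - V = (1/109 - 63/5)/(-27 - 63/5) - 1*3401 = -6862/545/(-198/5) - 3401 = -5/198*(-6862/545) - 3401 = 3431/10791 - 3401 = -36696760/10791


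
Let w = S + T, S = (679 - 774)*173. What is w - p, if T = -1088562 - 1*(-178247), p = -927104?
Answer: 354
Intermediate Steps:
S = -16435 (S = -95*173 = -16435)
T = -910315 (T = -1088562 + 178247 = -910315)
w = -926750 (w = -16435 - 910315 = -926750)
w - p = -926750 - 1*(-927104) = -926750 + 927104 = 354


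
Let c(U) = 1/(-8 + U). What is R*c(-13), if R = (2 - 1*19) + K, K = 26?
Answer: -3/7 ≈ -0.42857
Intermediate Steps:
R = 9 (R = (2 - 1*19) + 26 = (2 - 19) + 26 = -17 + 26 = 9)
R*c(-13) = 9/(-8 - 13) = 9/(-21) = 9*(-1/21) = -3/7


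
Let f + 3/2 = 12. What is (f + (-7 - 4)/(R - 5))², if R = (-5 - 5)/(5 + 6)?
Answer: 2582449/16900 ≈ 152.81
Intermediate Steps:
f = 21/2 (f = -3/2 + 12 = 21/2 ≈ 10.500)
R = -10/11 ≈ -0.90909
(f + (-7 - 4)/(R - 5))² = (21/2 + (-7 - 4)/(-10/11 - 5))² = (21/2 - 11/(-65/11))² = (21/2 - 11*(-11/65))² = (21/2 + 121/65)² = (1607/130)² = 2582449/16900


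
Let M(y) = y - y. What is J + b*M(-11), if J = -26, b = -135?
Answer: -26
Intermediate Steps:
M(y) = 0
J + b*M(-11) = -26 - 135*0 = -26 + 0 = -26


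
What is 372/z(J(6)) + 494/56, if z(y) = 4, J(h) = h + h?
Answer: 2851/28 ≈ 101.82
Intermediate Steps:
J(h) = 2*h
372/z(J(6)) + 494/56 = 372/4 + 494/56 = 372*(¼) + 494*(1/56) = 93 + 247/28 = 2851/28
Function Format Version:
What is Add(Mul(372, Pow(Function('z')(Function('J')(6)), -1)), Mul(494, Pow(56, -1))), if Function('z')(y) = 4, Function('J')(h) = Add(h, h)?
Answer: Rational(2851, 28) ≈ 101.82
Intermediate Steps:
Function('J')(h) = Mul(2, h)
Add(Mul(372, Pow(Function('z')(Function('J')(6)), -1)), Mul(494, Pow(56, -1))) = Add(Mul(372, Pow(4, -1)), Mul(494, Pow(56, -1))) = Add(Mul(372, Rational(1, 4)), Mul(494, Rational(1, 56))) = Add(93, Rational(247, 28)) = Rational(2851, 28)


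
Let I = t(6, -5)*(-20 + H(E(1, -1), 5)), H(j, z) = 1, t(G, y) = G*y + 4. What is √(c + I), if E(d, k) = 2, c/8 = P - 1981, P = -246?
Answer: I*√17322 ≈ 131.61*I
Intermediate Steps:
c = -17816 (c = 8*(-246 - 1981) = 8*(-2227) = -17816)
t(G, y) = 4 + G*y
I = 494 (I = (4 + 6*(-5))*(-20 + 1) = (4 - 30)*(-19) = -26*(-19) = 494)
√(c + I) = √(-17816 + 494) = √(-17322) = I*√17322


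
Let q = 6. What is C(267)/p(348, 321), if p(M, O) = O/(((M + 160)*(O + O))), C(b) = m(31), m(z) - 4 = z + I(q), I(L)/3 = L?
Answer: 53848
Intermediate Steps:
I(L) = 3*L
m(z) = 22 + z (m(z) = 4 + (z + 3*6) = 4 + (z + 18) = 4 + (18 + z) = 22 + z)
C(b) = 53 (C(b) = 22 + 31 = 53)
p(M, O) = 1/(2*(160 + M)) (p(M, O) = O/(((160 + M)*(2*O))) = O/((2*O*(160 + M))) = O*(1/(2*O*(160 + M))) = 1/(2*(160 + M)))
C(267)/p(348, 321) = 53/((1/(2*(160 + 348)))) = 53/(((1/2)/508)) = 53/(((1/2)*(1/508))) = 53/(1/1016) = 53*1016 = 53848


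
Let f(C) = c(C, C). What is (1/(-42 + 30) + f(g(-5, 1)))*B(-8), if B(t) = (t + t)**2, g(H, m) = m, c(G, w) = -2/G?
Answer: -1600/3 ≈ -533.33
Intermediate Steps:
B(t) = 4*t**2 (B(t) = (2*t)**2 = 4*t**2)
f(C) = -2/C
(1/(-42 + 30) + f(g(-5, 1)))*B(-8) = (1/(-42 + 30) - 2/1)*(4*(-8)**2) = (1/(-12) - 2*1)*(4*64) = (-1/12 - 2)*256 = -25/12*256 = -1600/3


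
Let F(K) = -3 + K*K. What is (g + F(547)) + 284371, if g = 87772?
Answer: 671349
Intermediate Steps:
F(K) = -3 + K²
(g + F(547)) + 284371 = (87772 + (-3 + 547²)) + 284371 = (87772 + (-3 + 299209)) + 284371 = (87772 + 299206) + 284371 = 386978 + 284371 = 671349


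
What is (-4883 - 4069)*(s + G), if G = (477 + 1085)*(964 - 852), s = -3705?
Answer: -1532931528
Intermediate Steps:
G = 174944 (G = 1562*112 = 174944)
(-4883 - 4069)*(s + G) = (-4883 - 4069)*(-3705 + 174944) = -8952*171239 = -1532931528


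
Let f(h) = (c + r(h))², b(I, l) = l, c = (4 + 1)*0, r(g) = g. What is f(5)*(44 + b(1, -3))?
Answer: 1025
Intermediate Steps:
c = 0 (c = 5*0 = 0)
f(h) = h² (f(h) = (0 + h)² = h²)
f(5)*(44 + b(1, -3)) = 5²*(44 - 3) = 25*41 = 1025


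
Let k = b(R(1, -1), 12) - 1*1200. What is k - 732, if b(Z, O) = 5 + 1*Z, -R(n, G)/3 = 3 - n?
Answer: -1933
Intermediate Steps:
R(n, G) = -9 + 3*n (R(n, G) = -3*(3 - n) = -9 + 3*n)
b(Z, O) = 5 + Z
k = -1201 (k = (5 + (-9 + 3*1)) - 1*1200 = (5 + (-9 + 3)) - 1200 = (5 - 6) - 1200 = -1 - 1200 = -1201)
k - 732 = -1201 - 732 = -1933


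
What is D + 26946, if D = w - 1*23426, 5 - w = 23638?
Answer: -20113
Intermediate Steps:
w = -23633 (w = 5 - 1*23638 = 5 - 23638 = -23633)
D = -47059 (D = -23633 - 1*23426 = -23633 - 23426 = -47059)
D + 26946 = -47059 + 26946 = -20113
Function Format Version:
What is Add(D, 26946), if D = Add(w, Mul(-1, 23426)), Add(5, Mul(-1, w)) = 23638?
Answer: -20113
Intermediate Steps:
w = -23633 (w = Add(5, Mul(-1, 23638)) = Add(5, -23638) = -23633)
D = -47059 (D = Add(-23633, Mul(-1, 23426)) = Add(-23633, -23426) = -47059)
Add(D, 26946) = Add(-47059, 26946) = -20113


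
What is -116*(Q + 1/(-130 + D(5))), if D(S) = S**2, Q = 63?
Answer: -767224/105 ≈ -7306.9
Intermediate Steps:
-116*(Q + 1/(-130 + D(5))) = -116*(63 + 1/(-130 + 5**2)) = -116*(63 + 1/(-130 + 25)) = -116*(63 + 1/(-105)) = -116*(63 - 1/105) = -116*6614/105 = -767224/105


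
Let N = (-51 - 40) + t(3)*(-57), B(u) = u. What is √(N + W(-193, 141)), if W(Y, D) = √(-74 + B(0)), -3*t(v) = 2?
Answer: √(-53 + I*√74) ≈ 0.58889 + 7.3039*I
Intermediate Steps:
t(v) = -⅔ (t(v) = -⅓*2 = -⅔)
W(Y, D) = I*√74 (W(Y, D) = √(-74 + 0) = √(-74) = I*√74)
N = -53 (N = (-51 - 40) - ⅔*(-57) = -91 + 38 = -53)
√(N + W(-193, 141)) = √(-53 + I*√74)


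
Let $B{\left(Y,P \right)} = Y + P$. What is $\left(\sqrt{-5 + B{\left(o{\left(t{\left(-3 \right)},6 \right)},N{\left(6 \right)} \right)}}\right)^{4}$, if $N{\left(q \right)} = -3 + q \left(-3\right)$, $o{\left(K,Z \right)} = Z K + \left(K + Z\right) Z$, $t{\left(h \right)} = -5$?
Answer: $2500$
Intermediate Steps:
$o{\left(K,Z \right)} = K Z + Z \left(K + Z\right)$
$N{\left(q \right)} = -3 - 3 q$
$B{\left(Y,P \right)} = P + Y$
$\left(\sqrt{-5 + B{\left(o{\left(t{\left(-3 \right)},6 \right)},N{\left(6 \right)} \right)}}\right)^{4} = \left(\sqrt{-5 + \left(\left(-3 - 18\right) + 6 \left(6 + 2 \left(-5\right)\right)\right)}\right)^{4} = \left(\sqrt{-5 + \left(\left(-3 - 18\right) + 6 \left(6 - 10\right)\right)}\right)^{4} = \left(\sqrt{-5 + \left(-21 + 6 \left(-4\right)\right)}\right)^{4} = \left(\sqrt{-5 - 45}\right)^{4} = \left(\sqrt{-50}\right)^{4} = \left(5 i \sqrt{2}\right)^{4} = 2500$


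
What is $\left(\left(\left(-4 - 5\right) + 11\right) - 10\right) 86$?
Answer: $-688$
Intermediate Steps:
$\left(\left(\left(-4 - 5\right) + 11\right) - 10\right) 86 = \left(\left(-9 + 11\right) - 10\right) 86 = \left(2 - 10\right) 86 = \left(-8\right) 86 = -688$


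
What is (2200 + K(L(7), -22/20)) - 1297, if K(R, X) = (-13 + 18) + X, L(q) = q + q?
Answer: 9069/10 ≈ 906.90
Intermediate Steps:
L(q) = 2*q
K(R, X) = 5 + X
(2200 + K(L(7), -22/20)) - 1297 = (2200 + (5 - 22/20)) - 1297 = (2200 + (5 - 22*1/20)) - 1297 = (2200 + (5 - 11/10)) - 1297 = (2200 + 39/10) - 1297 = 22039/10 - 1297 = 9069/10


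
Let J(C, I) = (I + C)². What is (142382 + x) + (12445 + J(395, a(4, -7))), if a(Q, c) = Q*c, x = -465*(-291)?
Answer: 424831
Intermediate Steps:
x = 135315
J(C, I) = (C + I)²
(142382 + x) + (12445 + J(395, a(4, -7))) = (142382 + 135315) + (12445 + (395 + 4*(-7))²) = 277697 + (12445 + (395 - 28)²) = 277697 + (12445 + 367²) = 277697 + (12445 + 134689) = 277697 + 147134 = 424831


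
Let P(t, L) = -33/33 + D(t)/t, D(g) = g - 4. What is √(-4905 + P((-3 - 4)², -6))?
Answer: I*√240349/7 ≈ 70.036*I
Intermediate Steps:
D(g) = -4 + g
P(t, L) = -1 + (-4 + t)/t (P(t, L) = -33/33 + (-4 + t)/t = -33*1/33 + (-4 + t)/t = -1 + (-4 + t)/t)
√(-4905 + P((-3 - 4)², -6)) = √(-4905 - 4/(-3 - 4)²) = √(-4905 - 4/((-7)²)) = √(-4905 - 4/49) = √(-240349/49) = I*√240349/7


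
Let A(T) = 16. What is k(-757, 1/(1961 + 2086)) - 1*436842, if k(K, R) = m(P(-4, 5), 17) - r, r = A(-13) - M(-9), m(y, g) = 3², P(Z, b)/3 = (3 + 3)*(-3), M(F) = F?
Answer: -436858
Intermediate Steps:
P(Z, b) = -54 (P(Z, b) = 3*((3 + 3)*(-3)) = 3*(6*(-3)) = 3*(-18) = -54)
m(y, g) = 9
r = 25 (r = 16 - 1*(-9) = 16 + 9 = 25)
k(K, R) = -16 (k(K, R) = 9 - 1*25 = 9 - 25 = -16)
k(-757, 1/(1961 + 2086)) - 1*436842 = -16 - 1*436842 = -16 - 436842 = -436858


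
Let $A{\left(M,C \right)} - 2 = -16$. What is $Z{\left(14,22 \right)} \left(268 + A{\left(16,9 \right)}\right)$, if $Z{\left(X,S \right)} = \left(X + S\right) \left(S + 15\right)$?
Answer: $338328$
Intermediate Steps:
$A{\left(M,C \right)} = -14$ ($A{\left(M,C \right)} = 2 - 16 = -14$)
$Z{\left(X,S \right)} = \left(15 + S\right) \left(S + X\right)$ ($Z{\left(X,S \right)} = \left(S + X\right) \left(15 + S\right) = \left(15 + S\right) \left(S + X\right)$)
$Z{\left(14,22 \right)} \left(268 + A{\left(16,9 \right)}\right) = \left(22^{2} + 15 \cdot 22 + 15 \cdot 14 + 22 \cdot 14\right) \left(268 - 14\right) = \left(484 + 330 + 210 + 308\right) 254 = 1332 \cdot 254 = 338328$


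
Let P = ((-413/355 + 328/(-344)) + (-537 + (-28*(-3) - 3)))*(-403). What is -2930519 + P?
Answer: -41916131473/15265 ≈ -2.7459e+6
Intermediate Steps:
P = 2818241062/15265 (P = ((-413*1/355 + 328*(-1/344)) + (-537 + (-7*(-12) - 3)))*(-403) = ((-413/355 - 41/43) + (-537 + (84 - 3)))*(-403) = (-32314/15265 + (-537 + 81))*(-403) = (-32314/15265 - 456)*(-403) = -6993154/15265*(-403) = 2818241062/15265 ≈ 1.8462e+5)
-2930519 + P = -2930519 + 2818241062/15265 = -41916131473/15265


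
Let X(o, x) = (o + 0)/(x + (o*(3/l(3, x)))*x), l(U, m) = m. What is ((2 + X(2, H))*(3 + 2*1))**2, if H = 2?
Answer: 2025/16 ≈ 126.56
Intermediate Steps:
X(o, x) = o/(x + 3*o) (X(o, x) = (o + 0)/(x + (o*(3/x))*x) = o/(x + (3*o/x)*x) = o/(x + 3*o))
((2 + X(2, H))*(3 + 2*1))**2 = ((2 + 2/(2 + 3*2))*(3 + 2*1))**2 = ((2 + 2/(2 + 6))*(3 + 2))**2 = ((2 + 2/8)*5)**2 = ((2 + 2*(1/8))*5)**2 = ((2 + 1/4)*5)**2 = ((9/4)*5)**2 = (45/4)**2 = 2025/16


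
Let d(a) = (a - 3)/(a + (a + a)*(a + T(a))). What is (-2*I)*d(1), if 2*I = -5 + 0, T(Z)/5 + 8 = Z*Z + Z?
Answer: 10/57 ≈ 0.17544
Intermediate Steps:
T(Z) = -40 + 5*Z + 5*Z² (T(Z) = -40 + 5*(Z*Z + Z) = -40 + 5*(Z² + Z) = -40 + 5*(Z + Z²) = -40 + (5*Z + 5*Z²) = -40 + 5*Z + 5*Z²)
I = -5/2 (I = (-5 + 0)/2 = (½)*(-5) = -5/2 ≈ -2.5000)
d(a) = (-3 + a)/(a + 2*a*(-40 + 5*a² + 6*a)) (d(a) = (a - 3)/(a + (a + a)*(a + (-40 + 5*a + 5*a²))) = (-3 + a)/(a + (2*a)*(-40 + 5*a² + 6*a)) = (-3 + a)/(a + 2*a*(-40 + 5*a² + 6*a)))
(-2*I)*d(1) = (-2*(-5/2))*((-3 + 1)/(1*(-79 + 10*1² + 12*1))) = 5*(1*(-2)/(-79 + 10*1 + 12)) = 5*(1*(-2)/(-79 + 10 + 12)) = 5*(1*(-2)/(-57)) = 5*(1*(-1/57)*(-2)) = 5*(2/57) = 10/57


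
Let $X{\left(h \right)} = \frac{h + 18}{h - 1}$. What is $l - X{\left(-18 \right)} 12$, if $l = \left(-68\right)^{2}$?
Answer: $4624$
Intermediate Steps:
$l = 4624$
$X{\left(h \right)} = \frac{18 + h}{-1 + h}$
$l - X{\left(-18 \right)} 12 = 4624 - \frac{18 - 18}{-1 - 18} \cdot 12 = 4624 - \frac{1}{-19} \cdot 0 \cdot 12 = 4624 - \left(- \frac{1}{19}\right) 0 \cdot 12 = 4624 - 0 \cdot 12 = 4624 - 0 = 4624 + 0 = 4624$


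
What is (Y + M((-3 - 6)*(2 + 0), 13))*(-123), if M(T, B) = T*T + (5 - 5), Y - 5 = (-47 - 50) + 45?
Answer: -34071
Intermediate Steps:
Y = -47 (Y = 5 + ((-47 - 50) + 45) = 5 + (-97 + 45) = 5 - 52 = -47)
M(T, B) = T² (M(T, B) = T² + 0 = T²)
(Y + M((-3 - 6)*(2 + 0), 13))*(-123) = (-47 + ((-3 - 6)*(2 + 0))²)*(-123) = (-47 + (-9*2)²)*(-123) = (-47 + (-18)²)*(-123) = (-47 + 324)*(-123) = 277*(-123) = -34071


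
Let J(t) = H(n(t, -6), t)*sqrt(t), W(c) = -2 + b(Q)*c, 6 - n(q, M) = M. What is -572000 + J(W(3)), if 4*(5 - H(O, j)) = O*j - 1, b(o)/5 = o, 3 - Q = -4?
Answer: -572000 - 1215*sqrt(103)/4 ≈ -5.7508e+5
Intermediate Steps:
Q = 7 (Q = 3 - 1*(-4) = 3 + 4 = 7)
n(q, M) = 6 - M
b(o) = 5*o
H(O, j) = 21/4 - O*j/4 (H(O, j) = 5 - (O*j - 1)/4 = 5 - (-1 + O*j)/4 = 5 + (1/4 - O*j/4) = 21/4 - O*j/4)
W(c) = -2 + 35*c (W(c) = -2 + (5*7)*c = -2 + 35*c)
J(t) = sqrt(t)*(21/4 - 3*t) (J(t) = (21/4 - (6 - 1*(-6))*t/4)*sqrt(t) = (21/4 - (6 + 6)*t/4)*sqrt(t) = (21/4 - 1/4*12*t)*sqrt(t) = (21/4 - 3*t)*sqrt(t) = sqrt(t)*(21/4 - 3*t))
-572000 + J(W(3)) = -572000 + sqrt(-2 + 35*3)*(21/4 - 3*(-2 + 35*3)) = -572000 + sqrt(-2 + 105)*(21/4 - 3*(-2 + 105)) = -572000 + sqrt(103)*(21/4 - 3*103) = -572000 + sqrt(103)*(21/4 - 309) = -572000 + sqrt(103)*(-1215/4) = -572000 - 1215*sqrt(103)/4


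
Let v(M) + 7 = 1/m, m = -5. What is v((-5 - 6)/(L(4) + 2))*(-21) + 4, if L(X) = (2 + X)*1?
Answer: 776/5 ≈ 155.20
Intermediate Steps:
L(X) = 2 + X
v(M) = -36/5 (v(M) = -7 + 1/(-5) = -7 - 1/5 = -36/5)
v((-5 - 6)/(L(4) + 2))*(-21) + 4 = -36/5*(-21) + 4 = 756/5 + 4 = 776/5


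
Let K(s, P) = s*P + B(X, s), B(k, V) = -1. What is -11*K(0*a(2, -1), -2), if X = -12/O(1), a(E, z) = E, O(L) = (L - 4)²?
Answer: 11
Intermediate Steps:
O(L) = (-4 + L)²
X = -4/3 (X = -12/((-4 + 1)²) = -12/((-3)²) = -12/9 = -3*4/9 = -4/3 ≈ -1.3333)
K(s, P) = -1 + P*s (K(s, P) = s*P - 1 = P*s - 1 = -1 + P*s)
-11*K(0*a(2, -1), -2) = -11*(-1 - 0*2) = -11*(-1 - 2*0) = -11*(-1 + 0) = -11*(-1) = 11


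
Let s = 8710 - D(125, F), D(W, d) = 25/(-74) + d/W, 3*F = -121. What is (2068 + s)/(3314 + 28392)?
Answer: 299107829/879841500 ≈ 0.33996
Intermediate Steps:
F = -121/3 (F = (⅓)*(-121) = -121/3 ≈ -40.333)
D(W, d) = -25/74 + d/W (D(W, d) = 25*(-1/74) + d/W = -25/74 + d/W)
s = 241720829/27750 (s = 8710 - (-25/74 - 121/3/125) = 8710 - (-25/74 - 121/3*1/125) = 8710 - (-25/74 - 121/375) = 8710 - 1*(-18329/27750) = 8710 + 18329/27750 = 241720829/27750 ≈ 8710.7)
(2068 + s)/(3314 + 28392) = (2068 + 241720829/27750)/(3314 + 28392) = (299107829/27750)/31706 = (299107829/27750)*(1/31706) = 299107829/879841500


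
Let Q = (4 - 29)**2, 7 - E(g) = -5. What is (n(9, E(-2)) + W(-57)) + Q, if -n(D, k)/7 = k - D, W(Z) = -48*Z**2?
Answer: -155348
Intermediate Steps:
E(g) = 12 (E(g) = 7 - 1*(-5) = 7 + 5 = 12)
n(D, k) = -7*k + 7*D (n(D, k) = -7*(k - D) = -7*k + 7*D)
Q = 625 (Q = (-25)**2 = 625)
(n(9, E(-2)) + W(-57)) + Q = ((-7*12 + 7*9) - 48*(-57)**2) + 625 = ((-84 + 63) - 48*3249) + 625 = (-21 - 155952) + 625 = -155973 + 625 = -155348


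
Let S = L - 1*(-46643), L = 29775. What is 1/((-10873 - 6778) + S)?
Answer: 1/58767 ≈ 1.7016e-5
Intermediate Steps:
S = 76418 (S = 29775 - 1*(-46643) = 29775 + 46643 = 76418)
1/((-10873 - 6778) + S) = 1/((-10873 - 6778) + 76418) = 1/(-17651 + 76418) = 1/58767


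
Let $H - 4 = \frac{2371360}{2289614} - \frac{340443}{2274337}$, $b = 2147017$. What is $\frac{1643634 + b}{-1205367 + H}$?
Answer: $- \frac{9869630512738201309}{3138373513967449458} \approx -3.1448$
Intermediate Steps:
$H = \frac{12721602036495}{2603676917959}$ ($H = 4 + \left(\frac{2371360}{2289614} - \frac{340443}{2274337}\right) = 4 + \left(2371360 \cdot \frac{1}{2289614} - \frac{340443}{2274337}\right) = 4 + \left(\frac{1185680}{1144807} - \frac{340443}{2274337}\right) = 4 + \frac{2306894364659}{2603676917959} = \frac{12721602036495}{2603676917959} \approx 4.886$)
$\frac{1643634 + b}{-1205367 + H} = \frac{1643634 + 2147017}{-1205367 + \frac{12721602036495}{2603676917959}} = \frac{3790651}{- \frac{3138373513967449458}{2603676917959}} = 3790651 \left(- \frac{2603676917959}{3138373513967449458}\right) = - \frac{9869630512738201309}{3138373513967449458}$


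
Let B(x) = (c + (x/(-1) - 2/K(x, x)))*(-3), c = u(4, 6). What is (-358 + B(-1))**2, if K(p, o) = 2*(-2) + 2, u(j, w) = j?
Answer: 141376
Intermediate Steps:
K(p, o) = -2 (K(p, o) = -4 + 2 = -2)
c = 4
B(x) = -15 + 3*x (B(x) = (4 + (x/(-1) - 2/(-2)))*(-3) = (4 + (x*(-1) - 2*(-1/2)))*(-3) = (4 + (-x + 1))*(-3) = (4 + (1 - x))*(-3) = (5 - x)*(-3) = -15 + 3*x)
(-358 + B(-1))**2 = (-358 + (-15 + 3*(-1)))**2 = (-358 + (-15 - 3))**2 = (-358 - 18)**2 = (-376)**2 = 141376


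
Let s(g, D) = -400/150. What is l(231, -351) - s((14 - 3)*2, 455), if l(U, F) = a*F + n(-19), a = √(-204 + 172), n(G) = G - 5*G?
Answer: 236/3 - 1404*I*√2 ≈ 78.667 - 1985.6*I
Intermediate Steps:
n(G) = -4*G
s(g, D) = -8/3 (s(g, D) = -400*1/150 = -8/3)
a = 4*I*√2 (a = √(-32) = 4*I*√2 ≈ 5.6569*I)
l(U, F) = 76 + 4*I*F*√2 (l(U, F) = (4*I*√2)*F - 4*(-19) = 4*I*F*√2 + 76 = 76 + 4*I*F*√2)
l(231, -351) - s((14 - 3)*2, 455) = (76 + 4*I*(-351)*√2) - 1*(-8/3) = (76 - 1404*I*√2) + 8/3 = 236/3 - 1404*I*√2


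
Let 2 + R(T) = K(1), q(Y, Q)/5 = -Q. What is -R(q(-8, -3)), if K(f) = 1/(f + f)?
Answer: 3/2 ≈ 1.5000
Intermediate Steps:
K(f) = 1/(2*f)
q(Y, Q) = -5*Q (q(Y, Q) = 5*(-Q) = -5*Q)
R(T) = -3/2 (R(T) = -2 + (½)/1 = -2 + (½)*1 = -2 + ½ = -3/2)
-R(q(-8, -3)) = -1*(-3/2) = 3/2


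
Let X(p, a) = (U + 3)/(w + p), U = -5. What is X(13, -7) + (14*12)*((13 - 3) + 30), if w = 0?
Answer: 87358/13 ≈ 6719.8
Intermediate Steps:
X(p, a) = -2/p (X(p, a) = (-5 + 3)/(0 + p) = -2/p)
X(13, -7) + (14*12)*((13 - 3) + 30) = -2/13 + (14*12)*((13 - 3) + 30) = -2*1/13 + 168*(10 + 30) = -2/13 + 168*40 = -2/13 + 6720 = 87358/13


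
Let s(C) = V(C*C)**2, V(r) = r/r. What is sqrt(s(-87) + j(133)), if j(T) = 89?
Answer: 3*sqrt(10) ≈ 9.4868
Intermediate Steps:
V(r) = 1
s(C) = 1 (s(C) = 1**2 = 1)
sqrt(s(-87) + j(133)) = sqrt(1 + 89) = sqrt(90) = 3*sqrt(10)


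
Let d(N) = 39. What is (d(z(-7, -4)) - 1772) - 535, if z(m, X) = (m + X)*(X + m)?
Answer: -2268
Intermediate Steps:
z(m, X) = (X + m)² (z(m, X) = (X + m)*(X + m) = (X + m)²)
(d(z(-7, -4)) - 1772) - 535 = (39 - 1772) - 535 = -1733 - 535 = -2268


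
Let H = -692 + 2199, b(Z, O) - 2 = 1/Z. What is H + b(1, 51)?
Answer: 1510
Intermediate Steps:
b(Z, O) = 2 + 1/Z
H = 1507
H + b(1, 51) = 1507 + (2 + 1/1) = 1507 + (2 + 1) = 1507 + 3 = 1510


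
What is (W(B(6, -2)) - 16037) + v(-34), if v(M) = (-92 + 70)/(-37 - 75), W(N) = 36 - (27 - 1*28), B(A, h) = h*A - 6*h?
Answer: -895989/56 ≈ -16000.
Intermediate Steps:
B(A, h) = -6*h + A*h (B(A, h) = A*h - 6*h = -6*h + A*h)
W(N) = 37 (W(N) = 36 - (27 - 28) = 36 - 1*(-1) = 36 + 1 = 37)
v(M) = 11/56 (v(M) = -22/(-112) = -22*(-1/112) = 11/56)
(W(B(6, -2)) - 16037) + v(-34) = (37 - 16037) + 11/56 = -16000 + 11/56 = -895989/56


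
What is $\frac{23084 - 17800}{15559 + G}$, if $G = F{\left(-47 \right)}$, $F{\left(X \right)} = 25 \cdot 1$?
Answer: $\frac{1321}{3896} \approx 0.33907$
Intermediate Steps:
$F{\left(X \right)} = 25$
$G = 25$
$\frac{23084 - 17800}{15559 + G} = \frac{23084 - 17800}{15559 + 25} = \frac{5284}{15584} = 5284 \cdot \frac{1}{15584} = \frac{1321}{3896}$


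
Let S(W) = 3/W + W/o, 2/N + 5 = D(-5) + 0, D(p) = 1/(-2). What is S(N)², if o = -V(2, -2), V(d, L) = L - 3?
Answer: 3352561/48400 ≈ 69.268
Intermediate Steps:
V(d, L) = -3 + L
o = 5 (o = -(-3 - 2) = -1*(-5) = 5)
D(p) = -½
N = -4/11 (N = 2/(-5 + (-½ + 0)) = 2/(-5 - ½) = 2/(-11/2) = 2*(-2/11) = -4/11 ≈ -0.36364)
S(W) = 3/W + W/5
S(N)² = (3/(-4/11) + (⅕)*(-4/11))² = (3*(-11/4) - 4/55)² = (-33/4 - 4/55)² = (-1831/220)² = 3352561/48400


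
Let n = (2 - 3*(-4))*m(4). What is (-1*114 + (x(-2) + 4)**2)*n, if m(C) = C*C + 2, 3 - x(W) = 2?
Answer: -22428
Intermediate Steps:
x(W) = 1 (x(W) = 3 - 1*2 = 3 - 2 = 1)
m(C) = 2 + C**2 (m(C) = C**2 + 2 = 2 + C**2)
n = 252 (n = (2 - 3*(-4))*(2 + 4**2) = (2 + 12)*(2 + 16) = 14*18 = 252)
(-1*114 + (x(-2) + 4)**2)*n = (-1*114 + (1 + 4)**2)*252 = (-114 + 5**2)*252 = (-114 + 25)*252 = -89*252 = -22428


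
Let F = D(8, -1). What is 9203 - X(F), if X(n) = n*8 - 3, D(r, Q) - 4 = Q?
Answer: 9182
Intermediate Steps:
D(r, Q) = 4 + Q
F = 3 (F = 4 - 1 = 3)
X(n) = -3 + 8*n (X(n) = 8*n - 3 = -3 + 8*n)
9203 - X(F) = 9203 - (-3 + 8*3) = 9203 - (-3 + 24) = 9203 - 1*21 = 9203 - 21 = 9182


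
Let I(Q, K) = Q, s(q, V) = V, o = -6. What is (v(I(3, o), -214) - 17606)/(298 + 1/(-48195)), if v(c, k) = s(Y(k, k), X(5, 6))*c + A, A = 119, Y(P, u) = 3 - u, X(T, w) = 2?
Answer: -842496795/14362109 ≈ -58.661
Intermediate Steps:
v(c, k) = 119 + 2*c (v(c, k) = 2*c + 119 = 119 + 2*c)
(v(I(3, o), -214) - 17606)/(298 + 1/(-48195)) = ((119 + 2*3) - 17606)/(298 + 1/(-48195)) = ((119 + 6) - 17606)/(298 - 1/48195) = (125 - 17606)/(14362109/48195) = -17481*48195/14362109 = -842496795/14362109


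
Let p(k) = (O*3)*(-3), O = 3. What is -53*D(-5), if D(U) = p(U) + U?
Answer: 1696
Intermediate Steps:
p(k) = -27 (p(k) = (3*3)*(-3) = 9*(-3) = -27)
D(U) = -27 + U
-53*D(-5) = -53*(-27 - 5) = -53*(-32) = 1696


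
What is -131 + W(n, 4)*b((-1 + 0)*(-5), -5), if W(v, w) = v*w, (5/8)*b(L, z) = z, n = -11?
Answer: 221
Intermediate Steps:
b(L, z) = 8*z/5
-131 + W(n, 4)*b((-1 + 0)*(-5), -5) = -131 + (-11*4)*((8/5)*(-5)) = -131 - 44*(-8) = -131 + 352 = 221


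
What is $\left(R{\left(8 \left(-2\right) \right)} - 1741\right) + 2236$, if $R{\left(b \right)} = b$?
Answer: $479$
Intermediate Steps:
$\left(R{\left(8 \left(-2\right) \right)} - 1741\right) + 2236 = \left(8 \left(-2\right) - 1741\right) + 2236 = \left(-16 - 1741\right) + 2236 = -1757 + 2236 = 479$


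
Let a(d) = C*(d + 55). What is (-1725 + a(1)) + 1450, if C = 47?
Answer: 2357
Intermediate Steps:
a(d) = 2585 + 47*d (a(d) = 47*(d + 55) = 47*(55 + d) = 2585 + 47*d)
(-1725 + a(1)) + 1450 = (-1725 + (2585 + 47*1)) + 1450 = (-1725 + (2585 + 47)) + 1450 = (-1725 + 2632) + 1450 = 907 + 1450 = 2357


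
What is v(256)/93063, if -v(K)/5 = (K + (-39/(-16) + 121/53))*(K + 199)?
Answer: -167660675/26305808 ≈ -6.3735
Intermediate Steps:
v(K) = -5*(199 + K)*(4003/848 + K) (v(K) = -5*(K + (-39/(-16) + 121/53))*(K + 199) = -5*(K + (-39*(-1/16) + 121*(1/53)))*(199 + K) = -5*(K + (39/16 + 121/53))*(199 + K) = -5*(K + 4003/848)*(199 + K) = -5*(4003/848 + K)*(199 + K) = -5*(199 + K)*(4003/848 + K))
v(256)/93063 = (-3982985/848 - 5*256**2 - 863775/848*256)/93063 = (-3982985/848 - 5*65536 - 13820400/53)*(1/93063) = (-3982985/848 - 327680 - 13820400/53)*(1/93063) = -502982025/848*1/93063 = -167660675/26305808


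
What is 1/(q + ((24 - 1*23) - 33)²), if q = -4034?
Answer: -1/3010 ≈ -0.00033223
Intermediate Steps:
1/(q + ((24 - 1*23) - 33)²) = 1/(-4034 + ((24 - 1*23) - 33)²) = 1/(-4034 + ((24 - 23) - 33)²) = 1/(-4034 + (1 - 33)²) = 1/(-4034 + (-32)²) = 1/(-4034 + 1024) = 1/(-3010) = -1/3010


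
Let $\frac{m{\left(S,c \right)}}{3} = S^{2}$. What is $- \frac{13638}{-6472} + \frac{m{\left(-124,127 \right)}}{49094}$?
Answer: $\frac{242021097}{79434092} \approx 3.0468$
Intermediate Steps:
$m{\left(S,c \right)} = 3 S^{2}$
$- \frac{13638}{-6472} + \frac{m{\left(-124,127 \right)}}{49094} = - \frac{13638}{-6472} + \frac{3 \left(-124\right)^{2}}{49094} = \left(-13638\right) \left(- \frac{1}{6472}\right) + 3 \cdot 15376 \cdot \frac{1}{49094} = \frac{6819}{3236} + 46128 \cdot \frac{1}{49094} = \frac{6819}{3236} + \frac{23064}{24547} = \frac{242021097}{79434092}$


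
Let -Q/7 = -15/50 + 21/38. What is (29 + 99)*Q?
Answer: -21504/95 ≈ -226.36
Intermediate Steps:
Q = -168/95 (Q = -7*(-15/50 + 21/38) = -7*(-15*1/50 + 21*(1/38)) = -7*(-3/10 + 21/38) = -7*24/95 = -168/95 ≈ -1.7684)
(29 + 99)*Q = (29 + 99)*(-168/95) = 128*(-168/95) = -21504/95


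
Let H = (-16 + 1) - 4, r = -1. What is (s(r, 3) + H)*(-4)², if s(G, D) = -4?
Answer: -368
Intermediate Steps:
H = -19 (H = -15 - 4 = -19)
(s(r, 3) + H)*(-4)² = (-4 - 19)*(-4)² = -23*16 = -368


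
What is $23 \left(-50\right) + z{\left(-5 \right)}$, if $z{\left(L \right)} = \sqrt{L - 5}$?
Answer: $-1150 + i \sqrt{10} \approx -1150.0 + 3.1623 i$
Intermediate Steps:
$z{\left(L \right)} = \sqrt{-5 + L}$
$23 \left(-50\right) + z{\left(-5 \right)} = 23 \left(-50\right) + \sqrt{-5 - 5} = -1150 + \sqrt{-10} = -1150 + i \sqrt{10}$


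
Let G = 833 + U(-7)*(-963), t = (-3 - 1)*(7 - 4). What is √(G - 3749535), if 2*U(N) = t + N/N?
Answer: I*√14973622/2 ≈ 1934.8*I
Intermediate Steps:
t = -12 (t = -4*3 = -12)
U(N) = -11/2 (U(N) = (-12 + N/N)/2 = (-12 + 1)/2 = (½)*(-11) = -11/2)
G = 12259/2 (G = 833 - 11/2*(-963) = 833 + 10593/2 = 12259/2 ≈ 6129.5)
√(G - 3749535) = √(12259/2 - 3749535) = √(-7486811/2) = I*√14973622/2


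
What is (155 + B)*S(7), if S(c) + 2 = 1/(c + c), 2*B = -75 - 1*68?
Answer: -4509/28 ≈ -161.04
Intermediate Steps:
B = -143/2 (B = (-75 - 1*68)/2 = (-75 - 68)/2 = (1/2)*(-143) = -143/2 ≈ -71.500)
S(c) = -2 + 1/(2*c) (S(c) = -2 + 1/(c + c) = -2 + 1/(2*c))
(155 + B)*S(7) = (155 - 143/2)*(-2 + (1/2)/7) = 167*(-2 + (1/2)*(1/7))/2 = 167*(-2 + 1/14)/2 = (167/2)*(-27/14) = -4509/28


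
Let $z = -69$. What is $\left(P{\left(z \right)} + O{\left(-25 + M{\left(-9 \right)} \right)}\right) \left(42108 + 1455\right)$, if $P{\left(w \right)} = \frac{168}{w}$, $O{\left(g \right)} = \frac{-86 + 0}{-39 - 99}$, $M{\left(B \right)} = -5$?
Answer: $- \frac{1815125}{23} \approx -78919.0$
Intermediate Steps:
$O{\left(g \right)} = \frac{43}{69}$ ($O{\left(g \right)} = - \frac{86}{-138} = \left(-86\right) \left(- \frac{1}{138}\right) = \frac{43}{69}$)
$\left(P{\left(z \right)} + O{\left(-25 + M{\left(-9 \right)} \right)}\right) \left(42108 + 1455\right) = \left(\frac{168}{-69} + \frac{43}{69}\right) \left(42108 + 1455\right) = \left(168 \left(- \frac{1}{69}\right) + \frac{43}{69}\right) 43563 = \left(- \frac{56}{23} + \frac{43}{69}\right) 43563 = \left(- \frac{125}{69}\right) 43563 = - \frac{1815125}{23}$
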